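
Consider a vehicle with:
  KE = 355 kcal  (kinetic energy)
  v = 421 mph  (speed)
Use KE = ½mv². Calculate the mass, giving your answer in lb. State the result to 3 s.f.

185 lb

Solving KE = ½mv² for m: m = 2·KE/v².
KE = 355 kcal = 1.485×10^6 J; v = 421 mph = 188.2 m/s.
m = 83.87 kg
83.87 kg × (1 lb / 0.4536 kg) = 184.9 lb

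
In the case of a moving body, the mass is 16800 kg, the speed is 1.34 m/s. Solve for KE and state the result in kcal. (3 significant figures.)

KE is given directly by: KE = ½mv².
m = 16800 kg; v = 1.34 m/s.
KE = 15083 J
15083 J × (1 kcal / 4184 J) = 3.605 kcal

3.60 kcal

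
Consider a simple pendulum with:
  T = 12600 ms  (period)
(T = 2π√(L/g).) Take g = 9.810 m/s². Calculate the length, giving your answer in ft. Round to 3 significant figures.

Solving T = 2π√(L/g) for L: L = g·(T/2π)².
T = 12600 ms = 12.60 s; g = 9.810 m/s².
L = 39.45 m
39.45 m × (1 ft / 0.3048 m) = 129.4 ft

129 ft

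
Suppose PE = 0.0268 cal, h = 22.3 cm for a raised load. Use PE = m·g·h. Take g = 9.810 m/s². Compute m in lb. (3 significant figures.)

0.113 lb

Rearranging PE = m·g·h for m: m = PE/(g·h).
PE = 0.0268 cal = 0.1121 J; h = 22.3 cm = 0.2230 m; g = 9.810 m/s².
m = 0.05126 kg
0.05126 kg × (1 lb / 0.4536 kg) = 0.1130 lb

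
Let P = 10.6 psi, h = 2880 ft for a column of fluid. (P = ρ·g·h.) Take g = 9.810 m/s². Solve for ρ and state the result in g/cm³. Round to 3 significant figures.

Rearranging P = ρ·g·h for ρ: ρ = P/(g·h).
P = 10.6 psi = 73084 Pa; h = 2880 ft = 877.8 m; g = 9.810 m/s².
ρ = 8.487 kg/m³
8.487 kg/m³ × (1 g/cm³ / 1000 kg/m³) = 0.008487 g/cm³

0.00849 g/cm³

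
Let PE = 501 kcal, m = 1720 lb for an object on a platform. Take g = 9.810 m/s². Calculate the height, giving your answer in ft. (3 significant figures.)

Rearranging: h = PE/(m·g).
PE = 501 kcal = 2.096×10^6 J; m = 1720 lb = 780.2 kg; g = 9.810 m/s².
h = 273.9 m
273.9 m × (1 ft / 0.3048 m) = 898.6 ft

899 ft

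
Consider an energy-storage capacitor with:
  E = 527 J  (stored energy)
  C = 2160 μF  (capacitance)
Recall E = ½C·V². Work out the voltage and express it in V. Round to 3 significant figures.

Rearranging E = ½C·V² for V: V = √(2E/C).
E = 527 J; C = 2160 μF = 0.002160 F.
V = 698.5 V

699 V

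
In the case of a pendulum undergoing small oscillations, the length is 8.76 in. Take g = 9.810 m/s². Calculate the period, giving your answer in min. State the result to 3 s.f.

0.0158 min

T is given directly by: T = 2π√(L/g).
L = 8.76 in = 0.2225 m; g = 9.810 m/s².
T = 0.9463 s
0.9463 s × (1 min / 60.00 s) = 0.01577 min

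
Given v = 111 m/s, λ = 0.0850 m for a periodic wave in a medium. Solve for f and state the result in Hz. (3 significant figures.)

Solving v = f·λ for f: f = v/λ.
v = 111 m/s; λ = 0.0850 m.
f = 1306 Hz

1310 Hz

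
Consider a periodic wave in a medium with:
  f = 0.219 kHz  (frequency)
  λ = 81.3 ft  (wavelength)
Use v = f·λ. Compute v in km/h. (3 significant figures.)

19500 km/h

Directly: v = fλ.
f = 0.219 kHz = 219.0 Hz; λ = 81.3 ft = 24.78 m.
v = 5427 m/s
5427 m/s × (1 km/h / 0.2778 m/s) = 19537 km/h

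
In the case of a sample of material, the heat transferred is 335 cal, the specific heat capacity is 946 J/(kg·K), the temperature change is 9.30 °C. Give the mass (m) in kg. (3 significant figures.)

0.159 kg

Rearranging: m = Q/(c·ΔT).
Q = 335 cal = 1402 J; c = 946 J/(kg·K); ΔT = 9.30 °C = 9.300 K.
m = 0.1593 kg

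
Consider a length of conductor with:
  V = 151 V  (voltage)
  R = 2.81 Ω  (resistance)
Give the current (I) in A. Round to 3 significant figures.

53.7 A

From Ohm's law: I = V/R.
V = 151 V; R = 2.81 Ω.
I = 53.74 A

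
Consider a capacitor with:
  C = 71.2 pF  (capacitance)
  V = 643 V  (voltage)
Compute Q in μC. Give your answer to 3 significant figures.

Rearranging: Q = CV.
C = 71.2 pF = 7.120×10^-11 F; V = 643 V.
Q = 4.578×10^-8 C  (the unit combination reduces to A·s = C)
4.578×10^-8 C × (1 μC / 1.000×10^-6 C) = 0.04578 μC

0.0458 μC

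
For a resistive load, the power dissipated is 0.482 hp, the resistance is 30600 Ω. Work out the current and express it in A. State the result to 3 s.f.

Rearranging P = I²R for I: I = √(P/R).
P = 0.482 hp = 359.4 W; R = 30600 Ω.
I = 0.1084 A

0.108 A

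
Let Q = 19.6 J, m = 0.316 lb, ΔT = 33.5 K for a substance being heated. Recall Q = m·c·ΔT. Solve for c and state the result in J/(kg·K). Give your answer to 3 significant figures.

4.08 J/(kg·K)

Rearranging: c = Q/(m·ΔT).
Q = 19.6 J; m = 0.316 lb = 0.1433 kg; ΔT = 33.5 K.
c = 4.082 J/(kg·K)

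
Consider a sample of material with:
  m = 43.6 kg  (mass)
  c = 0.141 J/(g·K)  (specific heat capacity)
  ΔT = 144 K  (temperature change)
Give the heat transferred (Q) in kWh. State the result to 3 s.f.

Q is given directly by: Q = mcΔT.
m = 43.6 kg; c = 0.141 J/(g·K) = 141.0 J/(kg·K); ΔT = 144 K.
Q = 8.853×10^5 J
8.853×10^5 J × (1 kWh / 3.600×10^6 J) = 0.2459 kWh

0.246 kWh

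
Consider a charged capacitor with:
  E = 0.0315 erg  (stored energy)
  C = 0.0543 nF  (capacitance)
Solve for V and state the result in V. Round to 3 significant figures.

10.8 V

Solving E = ½C·V² for V: V = √(2E/C).
E = 0.0315 erg = 3.150×10^-9 J; C = 0.0543 nF = 5.430×10^-11 F.
V = 10.77 V  (the unit combination reduces to kg·m²/(A·s³) = V)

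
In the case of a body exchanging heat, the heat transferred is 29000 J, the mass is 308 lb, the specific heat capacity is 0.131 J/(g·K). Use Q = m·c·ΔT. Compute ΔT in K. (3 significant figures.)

Rearranging Q = m·c·ΔT for ΔT: ΔT = Q/(m·c).
Q = 29000 J; m = 308 lb = 139.7 kg; c = 0.131 J/(g·K) = 131.0 J/(kg·K).
ΔT = 1.585 K

1.58 K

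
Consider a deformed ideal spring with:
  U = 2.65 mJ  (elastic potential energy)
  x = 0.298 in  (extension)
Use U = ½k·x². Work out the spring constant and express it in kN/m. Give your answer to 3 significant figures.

Rearranging: k = 2U/x².
U = 2.65 mJ = 0.002650 J; x = 0.298 in = 0.007569 m.
k = 92.51 N/m
92.51 N/m × (1 kN/m / 1000 N/m) = 0.09251 kN/m

0.0925 kN/m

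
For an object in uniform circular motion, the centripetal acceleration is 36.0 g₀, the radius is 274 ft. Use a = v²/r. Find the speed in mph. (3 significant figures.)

384 mph

Rearranging a = v²/r for v: v = √(a·r).
a = 36.0 g₀ = 353.0 m/s²; r = 274 ft = 83.52 m.
v = 171.7 m/s
171.7 m/s × (1 mph / 0.4470 m/s) = 384.1 mph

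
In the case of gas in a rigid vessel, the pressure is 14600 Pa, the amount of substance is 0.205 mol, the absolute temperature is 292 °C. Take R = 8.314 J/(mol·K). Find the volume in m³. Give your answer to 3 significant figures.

0.0660 m³

From the ideal-gas law: V = nRT/P.
P = 14600 Pa; n = 0.205 mol; T = 292 °C = 565.1 K; R = 8.314 J/(mol·K).
V = 0.06597 m³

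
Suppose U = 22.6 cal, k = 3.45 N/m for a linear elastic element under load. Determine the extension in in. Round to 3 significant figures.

Rearranging U = ½k·x² for x: x = √(2U/k).
U = 22.6 cal = 94.56 J; k = 3.45 N/m.
x = 7.404 m
7.404 m × (1 in / 0.02540 m) = 291.5 in

291 in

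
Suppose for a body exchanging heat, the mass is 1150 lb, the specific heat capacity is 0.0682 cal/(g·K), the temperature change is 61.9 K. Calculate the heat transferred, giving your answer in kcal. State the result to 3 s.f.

Q is given directly by: Q = mcΔT.
m = 1150 lb = 521.6 kg; c = 0.0682 cal/(g·K) = 285.3 J/(kg·K); ΔT = 61.9 K.
Q = 9.214×10^6 J
9.214×10^6 J × (1 kcal / 4184 J) = 2202 kcal

2200 kcal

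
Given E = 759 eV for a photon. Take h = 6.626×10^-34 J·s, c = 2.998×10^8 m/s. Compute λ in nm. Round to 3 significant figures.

Solving E = h·c/λ for λ: λ = hc/E.
E = 759 eV = 1.216×10^-16 J; h = 6.626×10^-34 J·s; c = 2.998×10^8 m/s.
λ = 1.634×10^-9 m
1.634×10^-9 m × (1 nm / 1.000×10^-9 m) = 1.634 nm

1.63 nm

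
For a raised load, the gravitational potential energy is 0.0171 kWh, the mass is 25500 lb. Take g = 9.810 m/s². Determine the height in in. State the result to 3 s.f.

Solving PE = m·g·h for h: h = PE/(m·g).
PE = 0.0171 kWh = 61560 J; m = 25500 lb = 11567 kg; g = 9.810 m/s².
h = 0.5425 m
0.5425 m × (1 in / 0.02540 m) = 21.36 in

21.4 in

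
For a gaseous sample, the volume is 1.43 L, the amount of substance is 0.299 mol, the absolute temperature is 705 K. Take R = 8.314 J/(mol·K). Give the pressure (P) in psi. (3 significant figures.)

178 psi

From the ideal-gas law: P = nRT/V.
V = 1.43 L = 0.001430 m³; n = 0.299 mol; T = 705 K; R = 8.314 J/(mol·K).
P = 1.226×10^6 Pa  (the unit combination reduces to kg/(m·s²) = Pa)
1.226×10^6 Pa × (1 psi / 6895 Pa) = 177.8 psi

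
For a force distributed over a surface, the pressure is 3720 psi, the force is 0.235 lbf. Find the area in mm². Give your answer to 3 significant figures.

0.0408 mm²

Rearranging P = F/A for A: A = F/P.
P = 3720 psi = 2.565×10^7 Pa; F = 0.235 lbf = 1.045 N.
A = 4.076×10^-8 m²
4.076×10^-8 m² × (1 mm² / 1.000×10^-6 m²) = 0.04076 mm²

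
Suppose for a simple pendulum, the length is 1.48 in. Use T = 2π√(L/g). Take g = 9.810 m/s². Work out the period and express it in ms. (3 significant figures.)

Directly: T = 2π√(L/g).
L = 1.48 in = 0.03759 m; g = 9.810 m/s².
T = 0.3889 s
0.3889 s × (1 ms / 0.001000 s) = 388.9 ms

389 ms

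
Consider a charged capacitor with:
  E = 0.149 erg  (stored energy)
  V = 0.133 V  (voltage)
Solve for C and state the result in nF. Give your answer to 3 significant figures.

1680 nF

Solving E = ½C·V² for C: C = 2E/V².
E = 0.149 erg = 1.490×10^-8 J; V = 0.133 V.
C = 1.685×10^-6 F
1.685×10^-6 F × (1 nF / 1.000×10^-9 F) = 1685 nF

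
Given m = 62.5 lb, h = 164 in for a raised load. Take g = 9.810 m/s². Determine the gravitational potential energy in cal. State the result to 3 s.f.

Directly: PE = mgh.
m = 62.5 lb = 28.35 kg; h = 164 in = 4.166 m; g = 9.810 m/s².
PE = 1158 J  (the unit combination reduces to kg·m²/s² = J)
1158 J × (1 cal / 4.184 J) = 276.9 cal

277 cal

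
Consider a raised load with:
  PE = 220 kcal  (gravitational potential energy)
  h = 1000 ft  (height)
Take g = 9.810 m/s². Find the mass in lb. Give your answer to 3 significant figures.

679 lb

Rearranging: m = PE/(g·h).
PE = 220 kcal = 9.205×10^5 J; h = 1000 ft = 304.8 m; g = 9.810 m/s².
m = 307.8 kg
307.8 kg × (1 lb / 0.4536 kg) = 678.7 lb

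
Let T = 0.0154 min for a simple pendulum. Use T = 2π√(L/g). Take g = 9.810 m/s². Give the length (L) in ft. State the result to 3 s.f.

0.696 ft

Rearranging: L = g·(T/2π)².
T = 0.0154 min = 0.9240 s; g = 9.810 m/s².
L = 0.2122 m
0.2122 m × (1 ft / 0.3048 m) = 0.6960 ft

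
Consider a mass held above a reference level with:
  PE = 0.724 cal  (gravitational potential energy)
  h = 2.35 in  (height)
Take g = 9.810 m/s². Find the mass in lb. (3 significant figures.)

11.4 lb

Rearranging PE = m·g·h for m: m = PE/(g·h).
PE = 0.724 cal = 3.029 J; h = 2.35 in = 0.05969 m; g = 9.810 m/s².
m = 5.173 kg
5.173 kg × (1 lb / 0.4536 kg) = 11.40 lb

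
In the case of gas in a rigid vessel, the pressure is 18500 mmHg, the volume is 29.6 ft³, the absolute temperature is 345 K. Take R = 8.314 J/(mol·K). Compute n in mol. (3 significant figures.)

721 mol

From the ideal-gas law: n = PV/(RT).
P = 18500 mmHg = 2.466×10^6 Pa; V = 29.6 ft³ = 0.8382 m³; T = 345 K; R = 8.314 J/(mol·K).
n = 720.7 mol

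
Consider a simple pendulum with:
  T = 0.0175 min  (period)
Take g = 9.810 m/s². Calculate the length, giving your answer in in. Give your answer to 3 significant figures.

10.8 in

Solving T = 2π√(L/g) for L: L = g·(T/2π)².
T = 0.0175 min = 1.050 s; g = 9.810 m/s².
L = 0.2740 m
0.2740 m × (1 in / 0.02540 m) = 10.79 in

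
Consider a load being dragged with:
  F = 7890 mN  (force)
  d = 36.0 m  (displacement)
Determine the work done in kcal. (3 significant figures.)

0.0679 kcal

Directly: W = F·d.
F = 7890 mN = 7.890 N; d = 36.0 m.
W = 284.0 J
284.0 J × (1 kcal / 4184 J) = 0.06789 kcal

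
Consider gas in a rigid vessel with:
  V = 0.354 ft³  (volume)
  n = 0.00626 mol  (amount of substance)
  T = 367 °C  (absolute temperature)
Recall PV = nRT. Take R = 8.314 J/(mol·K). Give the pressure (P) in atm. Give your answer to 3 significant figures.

Directly: P = nRT/V.
V = 0.354 ft³ = 0.01002 m³; n = 0.00626 mol; T = 367 °C = 640.1 K; R = 8.314 J/(mol·K).
P = 3324 Pa
3324 Pa × (1 atm / 1.013×10^5 Pa) = 0.03280 atm

0.0328 atm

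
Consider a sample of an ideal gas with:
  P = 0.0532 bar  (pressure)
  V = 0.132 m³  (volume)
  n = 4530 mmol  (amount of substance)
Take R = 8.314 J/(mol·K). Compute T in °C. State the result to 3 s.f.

-255 °C

From the ideal-gas law: T = PV/(nR).
P = 0.0532 bar = 5320 Pa; V = 0.132 m³; n = 4530 mmol = 4.530 mol; R = 8.314 J/(mol·K).
T = 18.65 K
18.65 K − 273.15 = -254.5 °C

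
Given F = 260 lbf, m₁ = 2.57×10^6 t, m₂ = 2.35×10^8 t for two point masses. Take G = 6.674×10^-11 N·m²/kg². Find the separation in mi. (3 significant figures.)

Solving F = G·m₁·m₂/r² for r: r = √(G·m₁m₂/F).
F = 260 lbf = 1157 N; m₁ = 2.57×10^6 t = 2.570×10^9 kg; m₂ = 2.35×10^8 t = 2.350×10^11 kg; G = 6.674×10^-11 N·m²/kg².
r = 5904 m
5904 m × (1 mi / 1609 m) = 3.668 mi

3.67 mi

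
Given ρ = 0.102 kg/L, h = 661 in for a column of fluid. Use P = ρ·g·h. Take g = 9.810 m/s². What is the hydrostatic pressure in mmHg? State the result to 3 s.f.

126 mmHg

Directly: P = ρgh.
ρ = 0.102 kg/L = 102.0 kg/m³; h = 661 in = 16.79 m; g = 9.810 m/s².
P = 16800 Pa
16800 Pa × (1 mmHg / 133.3 Pa) = 126.0 mmHg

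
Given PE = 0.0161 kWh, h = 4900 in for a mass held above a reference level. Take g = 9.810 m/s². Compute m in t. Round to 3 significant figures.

0.0475 t

Rearranging PE = m·g·h for m: m = PE/(g·h).
PE = 0.0161 kWh = 57960 J; h = 4900 in = 124.5 m; g = 9.810 m/s².
m = 47.47 kg
47.47 kg × (1 t / 1000 kg) = 0.04747 t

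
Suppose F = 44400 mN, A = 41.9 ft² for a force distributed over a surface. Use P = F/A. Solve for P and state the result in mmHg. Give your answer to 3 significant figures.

Directly: P = F/A.
F = 44400 mN = 44.40 N; A = 41.9 ft² = 3.893 m².
P = 11.41 Pa
11.41 Pa × (1 mmHg / 133.3 Pa) = 0.08555 mmHg

0.0856 mmHg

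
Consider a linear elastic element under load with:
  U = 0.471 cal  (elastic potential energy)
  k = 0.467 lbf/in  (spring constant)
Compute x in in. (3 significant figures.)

8.64 in

Rearranging: x = √(2U/k).
U = 0.471 cal = 1.971 J; k = 0.467 lbf/in = 81.78 N/m.
x = 0.2195 m
0.2195 m × (1 in / 0.02540 m) = 8.643 in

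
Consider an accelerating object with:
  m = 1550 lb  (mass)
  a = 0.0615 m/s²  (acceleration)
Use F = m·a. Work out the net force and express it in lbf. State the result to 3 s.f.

Directly: F = m·a.
m = 1550 lb = 703.1 kg; a = 0.0615 m/s².
F = 43.24 N  (the unit combination reduces to kg·m/s² = N)
43.24 N × (1 lbf / 4.448 N) = 9.720 lbf

9.72 lbf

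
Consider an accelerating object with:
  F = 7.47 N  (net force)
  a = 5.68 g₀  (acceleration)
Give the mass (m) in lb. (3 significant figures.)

From Newton's second law: m = F/a.
F = 7.47 N; a = 5.68 g₀ = 55.70 m/s².
m = 0.1341 kg
0.1341 kg × (1 lb / 0.4536 kg) = 0.2957 lb

0.296 lb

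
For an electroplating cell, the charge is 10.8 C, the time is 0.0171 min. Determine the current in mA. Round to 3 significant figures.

Rearranging: I = q/t.
q = 10.8 C; t = 0.0171 min = 1.026 s.
I = 10.53 A
10.53 A × (1 mA / 0.001000 A) = 10526 mA

10500 mA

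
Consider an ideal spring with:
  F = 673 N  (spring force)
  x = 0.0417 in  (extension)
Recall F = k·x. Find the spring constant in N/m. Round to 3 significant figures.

Rearranging F = k·x for k: k = F/x.
F = 673 N; x = 0.0417 in = 0.001059 m.
k = 6.354×10^5 N/m

6.35×10^5 N/m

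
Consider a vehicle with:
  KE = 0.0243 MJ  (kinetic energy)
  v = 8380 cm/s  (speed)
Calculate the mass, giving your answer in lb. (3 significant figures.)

15.3 lb

Solving KE = ½mv² for m: m = 2·KE/v².
KE = 0.0243 MJ = 24300 J; v = 8380 cm/s = 83.80 m/s.
m = 6.921 kg
6.921 kg × (1 lb / 0.4536 kg) = 15.26 lb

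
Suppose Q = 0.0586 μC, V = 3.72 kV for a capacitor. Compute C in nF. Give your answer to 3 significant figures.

Directly: C = Q/V.
Q = 0.0586 μC = 5.860×10^-8 C; V = 3.72 kV = 3720 V.
C = 1.575×10^-11 F
1.575×10^-11 F × (1 nF / 1.000×10^-9 F) = 0.01575 nF

0.0158 nF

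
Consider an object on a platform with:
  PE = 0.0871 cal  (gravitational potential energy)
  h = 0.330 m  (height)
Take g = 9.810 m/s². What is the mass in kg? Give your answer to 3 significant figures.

0.113 kg

Rearranging: m = PE/(g·h).
PE = 0.0871 cal = 0.3644 J; h = 0.330 m; g = 9.810 m/s².
m = 0.1126 kg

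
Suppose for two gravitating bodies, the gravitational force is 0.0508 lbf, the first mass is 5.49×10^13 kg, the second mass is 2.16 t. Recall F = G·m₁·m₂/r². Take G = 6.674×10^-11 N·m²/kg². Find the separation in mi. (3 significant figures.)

Rearranging F = G·m₁·m₂/r² for r: r = √(G·m₁m₂/F).
F = 0.0508 lbf = 0.2260 N; m₁ = 5.49×10^13 kg; m₂ = 2.16 t = 2160 kg; G = 6.674×10^-11 N·m²/kg².
r = 5918 m
5918 m × (1 mi / 1609 m) = 3.677 mi

3.68 mi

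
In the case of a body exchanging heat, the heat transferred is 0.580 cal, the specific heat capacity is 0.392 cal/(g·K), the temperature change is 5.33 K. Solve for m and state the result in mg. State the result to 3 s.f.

278 mg

Solving Q = m·c·ΔT for m: m = Q/(c·ΔT).
Q = 0.580 cal = 2.427 J; c = 0.392 cal/(g·K) = 1640 J/(kg·K); ΔT = 5.33 K.
m = 2.776×10^-4 kg
2.776×10^-4 kg × (1 mg / 1.000×10^-6 kg) = 277.6 mg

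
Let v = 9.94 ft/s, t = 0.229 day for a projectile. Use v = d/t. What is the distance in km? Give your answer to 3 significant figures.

59.9 km

Solving v = d/t for d: d = v·t.
v = 9.94 ft/s = 3.030 m/s; t = 0.229 day = 19786 s.
d = 59945 m
59945 m × (1 km / 1000 m) = 59.94 km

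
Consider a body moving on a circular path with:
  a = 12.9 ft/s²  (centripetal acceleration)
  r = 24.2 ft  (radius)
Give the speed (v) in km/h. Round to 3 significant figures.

Solving a = v²/r for v: v = √(a·r).
a = 12.9 ft/s² = 3.932 m/s²; r = 24.2 ft = 7.376 m.
v = 5.385 m/s
5.385 m/s × (1 km/h / 0.2778 m/s) = 19.39 km/h

19.4 km/h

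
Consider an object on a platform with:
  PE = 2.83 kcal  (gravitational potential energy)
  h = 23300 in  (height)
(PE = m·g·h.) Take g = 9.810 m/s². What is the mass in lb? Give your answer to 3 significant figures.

Rearranging PE = m·g·h for m: m = PE/(g·h).
PE = 2.83 kcal = 11841 J; h = 23300 in = 591.8 m; g = 9.810 m/s².
m = 2.039 kg
2.039 kg × (1 lb / 0.4536 kg) = 4.496 lb

4.50 lb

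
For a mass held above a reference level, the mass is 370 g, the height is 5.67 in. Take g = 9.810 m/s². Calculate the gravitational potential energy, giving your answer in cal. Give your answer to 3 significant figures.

PE is given directly by: PE = mgh.
m = 370 g = 0.3700 kg; h = 5.67 in = 0.1440 m; g = 9.810 m/s².
PE = 0.5227 J
0.5227 J × (1 cal / 4.184 J) = 0.1249 cal

0.125 cal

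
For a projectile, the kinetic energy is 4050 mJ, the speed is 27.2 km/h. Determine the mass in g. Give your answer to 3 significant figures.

142 g

Rearranging: m = 2·KE/v².
KE = 4050 mJ = 4.050 J; v = 27.2 km/h = 7.556 m/s.
m = 0.1419 kg
0.1419 kg × (1 g / 0.001000 kg) = 141.9 g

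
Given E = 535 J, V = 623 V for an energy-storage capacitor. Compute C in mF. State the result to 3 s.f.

Rearranging: C = 2E/V².
E = 535 J; V = 623 V.
C = 0.002757 F
0.002757 F × (1 mF / 0.001000 F) = 2.757 mF

2.76 mF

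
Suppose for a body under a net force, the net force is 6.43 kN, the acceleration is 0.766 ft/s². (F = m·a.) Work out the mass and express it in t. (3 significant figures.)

27.5 t

Rearranging: m = F/a.
F = 6.43 kN = 6430 N; a = 0.766 ft/s² = 0.2335 m/s².
m = 27540 kg
27540 kg × (1 t / 1000 kg) = 27.54 t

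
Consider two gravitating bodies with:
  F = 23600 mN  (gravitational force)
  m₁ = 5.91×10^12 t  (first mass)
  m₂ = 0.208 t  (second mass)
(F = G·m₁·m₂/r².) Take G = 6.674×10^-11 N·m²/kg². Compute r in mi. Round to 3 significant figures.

1.16 mi

Rearranging F = G·m₁·m₂/r² for r: r = √(G·m₁m₂/F).
F = 23600 mN = 23.60 N; m₁ = 5.91×10^12 t = 5.910×10^15 kg; m₂ = 0.208 t = 208.0 kg; G = 6.674×10^-11 N·m²/kg².
r = 1865 m
1865 m × (1 mi / 1609 m) = 1.159 mi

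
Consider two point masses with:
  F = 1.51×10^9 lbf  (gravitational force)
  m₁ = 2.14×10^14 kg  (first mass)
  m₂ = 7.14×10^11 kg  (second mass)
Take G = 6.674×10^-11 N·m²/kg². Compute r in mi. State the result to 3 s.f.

From Newton's law of gravitation: r = √(G·m₁m₂/F).
F = 1.51×10^9 lbf = 6.717×10^9 N; m₁ = 2.14×10^14 kg; m₂ = 7.14×10^11 kg; G = 6.674×10^-11 N·m²/kg².
r = 1232 m
1232 m × (1 mi / 1609 m) = 0.7656 mi

0.766 mi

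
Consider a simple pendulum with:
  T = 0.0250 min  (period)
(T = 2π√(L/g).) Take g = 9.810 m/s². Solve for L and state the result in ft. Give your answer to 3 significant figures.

Rearranging T = 2π√(L/g) for L: L = g·(T/2π)².
T = 0.0250 min = 1.500 s; g = 9.810 m/s².
L = 0.5591 m
0.5591 m × (1 ft / 0.3048 m) = 1.834 ft

1.83 ft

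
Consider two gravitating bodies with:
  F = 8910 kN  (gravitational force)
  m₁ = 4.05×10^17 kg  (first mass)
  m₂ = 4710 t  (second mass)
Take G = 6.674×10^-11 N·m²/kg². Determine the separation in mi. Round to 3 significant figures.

From Newton's law of gravitation: r = √(G·m₁m₂/F).
F = 8910 kN = 8.910×10^6 N; m₁ = 4.05×10^17 kg; m₂ = 4710 t = 4.710×10^6 kg; G = 6.674×10^-11 N·m²/kg².
r = 3780 m
3780 m × (1 mi / 1609 m) = 2.349 mi

2.35 mi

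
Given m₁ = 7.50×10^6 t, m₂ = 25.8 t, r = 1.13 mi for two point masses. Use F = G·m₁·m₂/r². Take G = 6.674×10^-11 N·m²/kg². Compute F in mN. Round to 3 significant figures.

F is given directly by: F = Gm₁m₂/r².
m₁ = 7.50×10^6 t = 7.500×10^9 kg; m₂ = 25.8 t = 25800 kg; r = 1.13 mi = 1819 m; G = 6.674×10^-11 N·m²/kg².
F = 0.003905 N
0.003905 N × (1 mN / 0.001000 N) = 3.905 mN

3.90 mN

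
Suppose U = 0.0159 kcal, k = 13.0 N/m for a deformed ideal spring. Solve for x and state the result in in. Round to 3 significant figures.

126 in

Rearranging U = ½k·x² for x: x = √(2U/k).
U = 0.0159 kcal = 66.53 J; k = 13.0 N/m.
x = 3.199 m
3.199 m × (1 in / 0.02540 m) = 126.0 in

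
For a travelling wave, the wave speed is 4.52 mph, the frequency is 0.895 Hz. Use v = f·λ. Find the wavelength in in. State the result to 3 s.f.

Solving v = f·λ for λ: λ = v/f.
v = 4.52 mph = 2.021 m/s; f = 0.895 Hz.
λ = 2.258 m
2.258 m × (1 in / 0.02540 m) = 88.88 in

88.9 in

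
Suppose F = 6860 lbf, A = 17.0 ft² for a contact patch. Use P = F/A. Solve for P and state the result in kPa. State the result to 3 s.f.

P is given directly by: P = F/A.
F = 6860 lbf = 30515 N; A = 17.0 ft² = 1.579 m².
P = 19321 Pa
19321 Pa × (1 kPa / 1000 Pa) = 19.32 kPa

19.3 kPa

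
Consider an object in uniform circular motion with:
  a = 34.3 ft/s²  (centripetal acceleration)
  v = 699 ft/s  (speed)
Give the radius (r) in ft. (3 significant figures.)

Solving a = v²/r for r: r = v²/a.
a = 34.3 ft/s² = 10.45 m/s²; v = 699 ft/s = 213.1 m/s.
r = 4342 m
4342 m × (1 ft / 0.3048 m) = 14245 ft

14200 ft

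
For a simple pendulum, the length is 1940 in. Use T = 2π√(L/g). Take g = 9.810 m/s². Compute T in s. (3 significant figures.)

14.1 s

Directly: T = 2π√(L/g).
L = 1940 in = 49.28 m; g = 9.810 m/s².
T = 14.08 s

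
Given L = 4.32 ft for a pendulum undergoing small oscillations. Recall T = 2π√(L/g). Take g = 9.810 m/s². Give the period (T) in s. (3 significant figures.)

2.30 s

Directly: T = 2π√(L/g).
L = 4.32 ft = 1.317 m; g = 9.810 m/s².
T = 2.302 s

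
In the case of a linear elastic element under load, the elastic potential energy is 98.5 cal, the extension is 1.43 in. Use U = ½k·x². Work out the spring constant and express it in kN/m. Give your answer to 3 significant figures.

625 kN/m

Rearranging U = ½k·x² for k: k = 2U/x².
U = 98.5 cal = 412.1 J; x = 1.43 in = 0.03632 m.
k = 6.248×10^5 N/m
6.248×10^5 N/m × (1 kN/m / 1000 N/m) = 624.8 kN/m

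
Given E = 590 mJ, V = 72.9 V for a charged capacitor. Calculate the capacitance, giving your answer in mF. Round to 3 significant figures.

Rearranging E = ½C·V² for C: C = 2E/V².
E = 590 mJ = 0.5900 J; V = 72.9 V.
C = 2.220×10^-4 F
2.220×10^-4 F × (1 mF / 0.001000 F) = 0.2220 mF

0.222 mF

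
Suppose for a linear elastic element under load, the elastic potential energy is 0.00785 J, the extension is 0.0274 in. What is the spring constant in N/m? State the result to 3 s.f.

Rearranging U = ½k·x² for k: k = 2U/x².
U = 0.00785 J; x = 0.0274 in = 6.960×10^-4 m.
k = 32414 N/m

32400 N/m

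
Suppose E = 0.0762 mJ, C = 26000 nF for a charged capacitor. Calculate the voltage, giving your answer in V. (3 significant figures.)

2.42 V

Rearranging: V = √(2E/C).
E = 0.0762 mJ = 7.620×10^-5 J; C = 26000 nF = 2.600×10^-5 F.
V = 2.421 V  (the unit combination reduces to kg·m²/(A·s³) = V)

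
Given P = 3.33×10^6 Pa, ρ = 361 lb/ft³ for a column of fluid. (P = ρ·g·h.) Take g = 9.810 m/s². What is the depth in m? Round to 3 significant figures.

58.7 m

Rearranging: h = P/(ρ·g).
P = 3.33×10^6 Pa; ρ = 361 lb/ft³ = 5783 kg/m³; g = 9.810 m/s².
h = 58.70 m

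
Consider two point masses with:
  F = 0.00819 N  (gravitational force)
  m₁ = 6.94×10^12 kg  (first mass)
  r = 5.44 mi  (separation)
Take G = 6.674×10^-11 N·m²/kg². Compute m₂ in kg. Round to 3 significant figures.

Solving F = G·m₁·m₂/r² for m₂: m₂ = F·r²/(G·m₁).
F = 0.00819 N; m₁ = 6.94×10^12 kg; r = 5.44 mi = 8755 m; G = 6.674×10^-11 N·m²/kg².
m₂ = 1355 kg

1360 kg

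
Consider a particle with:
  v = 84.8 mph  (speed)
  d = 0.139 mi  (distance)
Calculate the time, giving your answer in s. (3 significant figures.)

Rearranging v = d/t for t: t = d/v.
v = 84.8 mph = 37.91 m/s; d = 0.139 mi = 223.7 m.
t = 5.901 s

5.90 s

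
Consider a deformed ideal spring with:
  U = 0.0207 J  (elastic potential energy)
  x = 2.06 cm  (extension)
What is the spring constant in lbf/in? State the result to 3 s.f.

Rearranging U = ½k·x² for k: k = 2U/x².
U = 0.0207 J; x = 2.06 cm = 0.02060 m.
k = 97.56 N/m
97.56 N/m × (1 lbf/in / 175.1 N/m) = 0.5571 lbf/in

0.557 lbf/in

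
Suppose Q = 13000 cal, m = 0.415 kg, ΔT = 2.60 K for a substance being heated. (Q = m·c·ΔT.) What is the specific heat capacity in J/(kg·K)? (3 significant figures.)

50400 J/(kg·K)

Rearranging Q = m·c·ΔT for c: c = Q/(m·ΔT).
Q = 13000 cal = 54392 J; m = 0.415 kg; ΔT = 2.60 K.
c = 50410 J/(kg·K)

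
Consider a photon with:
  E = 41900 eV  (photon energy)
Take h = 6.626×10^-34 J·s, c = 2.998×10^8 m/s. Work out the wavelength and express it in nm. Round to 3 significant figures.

Rearranging: λ = hc/E.
E = 41900 eV = 6.713×10^-15 J; h = 6.626×10^-34 J·s; c = 2.998×10^8 m/s.
λ = 2.959×10^-11 m
2.959×10^-11 m × (1 nm / 1.000×10^-9 m) = 0.02959 nm

0.0296 nm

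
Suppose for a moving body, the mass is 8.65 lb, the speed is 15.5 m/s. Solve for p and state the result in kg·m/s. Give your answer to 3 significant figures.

p is given directly by: p = mv.
m = 8.65 lb = 3.924 kg; v = 15.5 m/s.
p = 60.82 kg·m/s

60.8 kg·m/s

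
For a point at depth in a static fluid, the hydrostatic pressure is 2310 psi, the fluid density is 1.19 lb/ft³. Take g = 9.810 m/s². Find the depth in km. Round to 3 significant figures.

85.2 km

Solving P = ρ·g·h for h: h = P/(ρ·g).
P = 2310 psi = 1.593×10^7 Pa; ρ = 1.19 lb/ft³ = 19.06 kg/m³; g = 9.810 m/s².
h = 85171 m
85171 m × (1 km / 1000 m) = 85.17 km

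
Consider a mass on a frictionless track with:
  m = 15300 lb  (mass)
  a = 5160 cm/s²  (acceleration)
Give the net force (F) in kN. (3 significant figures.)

358 kN

From Newton's second law: F = m·a.
m = 15300 lb = 6940 kg; a = 5160 cm/s² = 51.60 m/s².
F = 3.581×10^5 N
3.581×10^5 N × (1 kN / 1000 N) = 358.1 kN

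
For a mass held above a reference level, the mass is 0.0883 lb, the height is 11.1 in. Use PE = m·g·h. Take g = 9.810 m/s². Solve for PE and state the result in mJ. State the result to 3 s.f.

PE is given directly by: PE = mgh.
m = 0.0883 lb = 0.04005 kg; h = 11.1 in = 0.2819 m; g = 9.810 m/s².
PE = 0.1108 J  (the unit combination reduces to kg·m²/s² = J)
0.1108 J × (1 mJ / 0.001000 J) = 110.8 mJ

111 mJ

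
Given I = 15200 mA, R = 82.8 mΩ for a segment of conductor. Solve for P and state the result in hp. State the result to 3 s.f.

0.0257 hp

P is given directly by: P = I²R.
I = 15200 mA = 15.20 A; R = 82.8 mΩ = 0.08280 Ω.
P = 19.13 W
19.13 W × (1 hp / 745.7 W) = 0.02565 hp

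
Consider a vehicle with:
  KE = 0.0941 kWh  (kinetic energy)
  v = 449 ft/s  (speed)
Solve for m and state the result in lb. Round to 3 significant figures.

79.8 lb

Solving KE = ½mv² for m: m = 2·KE/v².
KE = 0.0941 kWh = 3.388×10^5 J; v = 449 ft/s = 136.9 m/s.
m = 36.17 kg
36.17 kg × (1 lb / 0.4536 kg) = 79.75 lb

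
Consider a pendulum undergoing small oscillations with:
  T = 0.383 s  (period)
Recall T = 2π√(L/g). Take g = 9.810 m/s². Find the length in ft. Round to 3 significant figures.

0.120 ft

Rearranging: L = g·(T/2π)².
T = 0.383 s; g = 9.810 m/s².
L = 0.03645 m
0.03645 m × (1 ft / 0.3048 m) = 0.1196 ft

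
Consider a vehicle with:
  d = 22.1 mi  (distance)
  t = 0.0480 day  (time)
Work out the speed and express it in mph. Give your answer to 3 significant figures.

v is given directly by: v = d/t.
d = 22.1 mi = 35567 m; t = 0.0480 day = 4147 s.
v = 8.576 m/s
8.576 m/s × (1 mph / 0.4470 m/s) = 19.18 mph

19.2 mph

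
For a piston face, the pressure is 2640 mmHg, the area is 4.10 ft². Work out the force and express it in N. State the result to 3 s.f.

1.34×10^5 N

Solving P = F/A for F: F = P·A.
P = 2640 mmHg = 3.520×10^5 Pa; A = 4.10 ft² = 0.3809 m².
F = 1.341×10^5 N  (the unit combination reduces to kg·m/s² = N)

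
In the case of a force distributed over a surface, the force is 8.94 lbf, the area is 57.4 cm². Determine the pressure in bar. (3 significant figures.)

0.0693 bar

Directly: P = F/A.
F = 8.94 lbf = 39.77 N; A = 57.4 cm² = 0.005740 m².
P = 6928 Pa  (the unit combination reduces to kg/(m·s²) = Pa)
6928 Pa × (1 bar / 1.000×10^5 Pa) = 0.06928 bar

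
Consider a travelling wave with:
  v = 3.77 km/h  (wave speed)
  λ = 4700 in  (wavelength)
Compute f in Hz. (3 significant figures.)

Rearranging: f = v/λ.
v = 3.77 km/h = 1.047 m/s; λ = 4700 in = 119.4 m.
f = 0.008772 Hz

0.00877 Hz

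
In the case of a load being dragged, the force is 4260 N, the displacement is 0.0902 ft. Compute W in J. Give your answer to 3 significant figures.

Directly: W = F·d.
F = 4260 N; d = 0.0902 ft = 0.02749 m.
W = 117.1 J

117 J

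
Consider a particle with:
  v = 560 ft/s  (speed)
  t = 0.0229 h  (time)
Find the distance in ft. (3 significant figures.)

Solving v = d/t for d: d = v·t.
v = 560 ft/s = 170.7 m/s; t = 0.0229 h = 82.44 s.
d = 14072 m
14072 m × (1 ft / 0.3048 m) = 46166 ft

46200 ft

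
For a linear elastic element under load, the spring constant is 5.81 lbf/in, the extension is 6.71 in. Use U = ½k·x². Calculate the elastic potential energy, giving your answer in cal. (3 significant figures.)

Directly: U = ½kx².
k = 5.81 lbf/in = 1017 N/m; x = 6.71 in = 0.1704 m.
U = 14.78 J  (the unit combination reduces to kg·m²/s² = J)
14.78 J × (1 cal / 4.184 J) = 3.532 cal

3.53 cal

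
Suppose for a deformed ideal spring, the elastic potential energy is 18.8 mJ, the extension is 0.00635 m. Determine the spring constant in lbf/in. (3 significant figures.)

5.32 lbf/in

Solving U = ½k·x² for k: k = 2U/x².
U = 18.8 mJ = 0.01880 J; x = 0.00635 m.
k = 932.5 N/m
932.5 N/m × (1 lbf/in / 175.1 N/m) = 5.325 lbf/in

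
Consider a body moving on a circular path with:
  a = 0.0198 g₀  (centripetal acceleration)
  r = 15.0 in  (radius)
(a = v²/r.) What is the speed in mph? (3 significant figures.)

Solving a = v²/r for v: v = √(a·r).
a = 0.0198 g₀ = 0.1942 m/s²; r = 15.0 in = 0.3810 m.
v = 0.2720 m/s
0.2720 m/s × (1 mph / 0.4470 m/s) = 0.6084 mph

0.608 mph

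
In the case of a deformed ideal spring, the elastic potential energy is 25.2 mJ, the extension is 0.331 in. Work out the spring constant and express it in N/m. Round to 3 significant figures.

Rearranging U = ½k·x² for k: k = 2U/x².
U = 25.2 mJ = 0.02520 J; x = 0.331 in = 0.008407 m.
k = 713.0 N/m

713 N/m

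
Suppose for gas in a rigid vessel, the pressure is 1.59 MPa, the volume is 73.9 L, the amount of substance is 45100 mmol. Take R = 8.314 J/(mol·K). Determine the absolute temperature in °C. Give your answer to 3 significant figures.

40.2 °C

Rearranging: T = PV/(nR).
P = 1.59 MPa = 1.590×10^6 Pa; V = 73.9 L = 0.07390 m³; n = 45100 mmol = 45.10 mol; R = 8.314 J/(mol·K).
T = 313.4 K
313.4 K − 273.15 = 40.22 °C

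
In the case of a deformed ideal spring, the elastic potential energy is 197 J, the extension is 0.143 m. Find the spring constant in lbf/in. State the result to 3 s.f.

110 lbf/in

Rearranging: k = 2U/x².
U = 197 J; x = 0.143 m.
k = 19267 N/m
19267 N/m × (1 lbf/in / 175.1 N/m) = 110.0 lbf/in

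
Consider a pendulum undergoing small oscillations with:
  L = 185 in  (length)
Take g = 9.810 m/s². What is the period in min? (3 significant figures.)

0.0725 min

T is given directly by: T = 2π√(L/g).
L = 185 in = 4.699 m; g = 9.810 m/s².
T = 4.349 s
4.349 s × (1 min / 60.00 s) = 0.07248 min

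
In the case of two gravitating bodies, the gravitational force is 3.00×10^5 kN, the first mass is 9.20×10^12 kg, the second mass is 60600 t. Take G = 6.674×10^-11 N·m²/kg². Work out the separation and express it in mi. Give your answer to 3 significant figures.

0.00692 mi

From Newton's law of gravitation: r = √(G·m₁m₂/F).
F = 3.00×10^5 kN = 3.000×10^8 N; m₁ = 9.20×10^12 kg; m₂ = 60600 t = 6.060×10^7 kg; G = 6.674×10^-11 N·m²/kg².
r = 11.14 m
11.14 m × (1 mi / 1609 m) = 0.006920 mi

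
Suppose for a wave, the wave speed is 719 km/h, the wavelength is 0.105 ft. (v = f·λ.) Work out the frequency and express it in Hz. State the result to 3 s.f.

6240 Hz

Rearranging: f = v/λ.
v = 719 km/h = 199.7 m/s; λ = 0.105 ft = 0.03200 m.
f = 6241 Hz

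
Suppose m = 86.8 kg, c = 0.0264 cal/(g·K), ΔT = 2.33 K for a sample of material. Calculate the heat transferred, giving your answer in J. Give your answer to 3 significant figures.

22300 J

Q is given directly by: Q = mcΔT.
m = 86.8 kg; c = 0.0264 cal/(g·K) = 110.5 J/(kg·K); ΔT = 2.33 K.
Q = 22339 J  (the unit combination reduces to kg·m²/s² = J)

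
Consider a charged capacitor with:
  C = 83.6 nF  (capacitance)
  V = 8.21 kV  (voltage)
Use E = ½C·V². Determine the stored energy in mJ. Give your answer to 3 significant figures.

2820 mJ

Directly: E = ½CV².
C = 83.6 nF = 8.360×10^-8 F; V = 8.21 kV = 8210 V.
E = 2.817 J  (the unit combination reduces to kg·m²/s² = J)
2.817 J × (1 mJ / 0.001000 J) = 2817 mJ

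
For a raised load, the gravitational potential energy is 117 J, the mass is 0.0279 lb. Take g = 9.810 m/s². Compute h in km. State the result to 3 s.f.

Rearranging PE = m·g·h for h: h = PE/(m·g).
PE = 117 J; m = 0.0279 lb = 0.01266 kg; g = 9.810 m/s².
h = 942.4 m
942.4 m × (1 km / 1000 m) = 0.9424 km

0.942 km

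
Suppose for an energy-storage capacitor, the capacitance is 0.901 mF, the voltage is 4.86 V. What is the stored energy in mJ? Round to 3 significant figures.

Directly: E = ½CV².
C = 0.901 mF = 9.010×10^-4 F; V = 4.86 V.
E = 0.01064 J
0.01064 J × (1 mJ / 0.001000 J) = 10.64 mJ

10.6 mJ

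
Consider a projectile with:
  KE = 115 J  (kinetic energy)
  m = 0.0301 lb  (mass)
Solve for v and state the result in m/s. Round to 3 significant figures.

130 m/s

Solving KE = ½mv² for v: v = √(2·KE/m).
KE = 115 J; m = 0.0301 lb = 0.01365 kg.
v = 129.8 m/s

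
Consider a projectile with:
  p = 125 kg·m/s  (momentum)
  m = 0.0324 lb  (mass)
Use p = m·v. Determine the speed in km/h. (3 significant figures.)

Solving p = m·v for v: v = p/m.
p = 125 kg·m/s; m = 0.0324 lb = 0.01470 kg.
v = 8505 m/s
8505 m/s × (1 km/h / 0.2778 m/s) = 30620 km/h

30600 km/h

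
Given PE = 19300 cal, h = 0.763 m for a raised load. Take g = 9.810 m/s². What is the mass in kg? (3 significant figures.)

Solving PE = m·g·h for m: m = PE/(g·h).
PE = 19300 cal = 80751 J; h = 0.763 m; g = 9.810 m/s².
m = 10788 kg

10800 kg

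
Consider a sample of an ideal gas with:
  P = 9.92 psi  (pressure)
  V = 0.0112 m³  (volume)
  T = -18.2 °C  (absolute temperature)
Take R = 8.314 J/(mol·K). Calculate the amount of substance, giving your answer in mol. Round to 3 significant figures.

0.361 mol

From the ideal-gas law: n = PV/(RT).
P = 9.92 psi = 68396 Pa; V = 0.0112 m³; T = -18.2 °C = 254.9 K; R = 8.314 J/(mol·K).
n = 0.3614 mol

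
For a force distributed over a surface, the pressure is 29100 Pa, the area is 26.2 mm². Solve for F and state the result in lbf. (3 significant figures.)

0.171 lbf

Solving P = F/A for F: F = P·A.
P = 29100 Pa; A = 26.2 mm² = 2.620×10^-5 m².
F = 0.7624 N
0.7624 N × (1 lbf / 4.448 N) = 0.1714 lbf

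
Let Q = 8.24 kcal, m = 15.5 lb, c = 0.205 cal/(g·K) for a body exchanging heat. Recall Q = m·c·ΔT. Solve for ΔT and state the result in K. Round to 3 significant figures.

5.72 K

Rearranging Q = m·c·ΔT for ΔT: ΔT = Q/(m·c).
Q = 8.24 kcal = 34476 J; m = 15.5 lb = 7.031 kg; c = 0.205 cal/(g·K) = 857.7 J/(kg·K).
ΔT = 5.717 K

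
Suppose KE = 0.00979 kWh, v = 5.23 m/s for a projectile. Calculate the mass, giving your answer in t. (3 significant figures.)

Solving KE = ½mv² for m: m = 2·KE/v².
KE = 0.00979 kWh = 35244 J; v = 5.23 m/s.
m = 2577 kg
2577 kg × (1 t / 1000 kg) = 2.577 t

2.58 t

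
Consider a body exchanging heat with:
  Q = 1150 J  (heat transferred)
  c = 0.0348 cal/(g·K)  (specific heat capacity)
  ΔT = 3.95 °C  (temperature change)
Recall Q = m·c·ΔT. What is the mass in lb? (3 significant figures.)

Rearranging Q = m·c·ΔT for m: m = Q/(c·ΔT).
Q = 1150 J; c = 0.0348 cal/(g·K) = 145.6 J/(kg·K); ΔT = 3.95 °C = 3.950 K.
m = 2.000 kg
2.000 kg × (1 lb / 0.4536 kg) = 4.408 lb

4.41 lb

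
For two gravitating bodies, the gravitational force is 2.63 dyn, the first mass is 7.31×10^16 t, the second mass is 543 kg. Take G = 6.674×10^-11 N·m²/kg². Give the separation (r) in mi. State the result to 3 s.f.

1.97×10^5 mi

From Newton's law of gravitation: r = √(G·m₁m₂/F).
F = 2.63 dyn = 2.630×10^-5 N; m₁ = 7.31×10^16 t = 7.310×10^19 kg; m₂ = 543 kg; G = 6.674×10^-11 N·m²/kg².
r = 3.174×10^8 m
3.174×10^8 m × (1 mi / 1609 m) = 1.972×10^5 mi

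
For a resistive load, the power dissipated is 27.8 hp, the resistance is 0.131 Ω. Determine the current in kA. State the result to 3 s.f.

Rearranging: I = √(P/R).
P = 27.8 hp = 20730 W; R = 0.131 Ω.
I = 397.8 A
397.8 A × (1 kA / 1000 A) = 0.3978 kA

0.398 kA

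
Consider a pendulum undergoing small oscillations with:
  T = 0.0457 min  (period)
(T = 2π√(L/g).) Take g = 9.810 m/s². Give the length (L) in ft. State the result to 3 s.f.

6.13 ft

Rearranging: L = g·(T/2π)².
T = 0.0457 min = 2.742 s; g = 9.810 m/s².
L = 1.868 m
1.868 m × (1 ft / 0.3048 m) = 6.130 ft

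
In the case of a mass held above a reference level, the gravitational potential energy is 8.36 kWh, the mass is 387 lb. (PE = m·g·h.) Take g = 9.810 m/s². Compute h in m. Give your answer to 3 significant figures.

17500 m

Solving PE = m·g·h for h: h = PE/(m·g).
PE = 8.36 kWh = 3.010×10^7 J; m = 387 lb = 175.5 kg; g = 9.810 m/s².
h = 17477 m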